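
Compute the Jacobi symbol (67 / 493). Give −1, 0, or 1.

1

Reciprocity: 67 ≡ 3 and 493 ≡ 1 (mod 4), so (67/493) = +(493/67).
Reduce top mod 67: now compute (24/67).
Pull out 2^3: since 67 ≡ 3 (mod 8), (2/67) = -1, so (2/67)^3 = -1.
Reciprocity: 3 ≡ 3 and 67 ≡ 3 (mod 4), so (3/67) = −(67/3).
Reduce top mod 3: now compute (1/3).
Reached (1/3) = 1. Collecting the sign flips along the way, the symbol is +1.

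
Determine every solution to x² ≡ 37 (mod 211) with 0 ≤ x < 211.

44, 167

Since 211 ≡ 3 (mod 4), a square root of 37 is 37^((211+1)/4) = 37^53 mod 211.
Repeated squaring: 37^2≡103, 37^4≡59, 37^8≡105, 37^16≡53, 37^32≡66 (mod 211).
37^53 = 37^(32+16+4+1) ≡ 44 (mod 211).
Check: 44² = 1936 ≡ 37 (mod 211). The two roots are 44 and 167.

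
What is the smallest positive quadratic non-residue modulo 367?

(2/367) = +1, so 2 is a residue.
(3/367) = −1, so 3 is the smallest positive non-residue mod 367.

3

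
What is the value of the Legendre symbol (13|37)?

Reciprocity: 13 ≡ 1 and 37 ≡ 1 (mod 4), so (13/37) = +(37/13).
Reduce top mod 13: now compute (11/13).
Reciprocity: 11 ≡ 3 and 13 ≡ 1 (mod 4), so (11/13) = +(13/11).
Reduce top mod 11: now compute (2/11).
Pull out 2: since 11 ≡ 3 (mod 8), (2/11) = -1.
Reached (1/11) = 1. Collecting the sign flips along the way, the symbol is -1.

-1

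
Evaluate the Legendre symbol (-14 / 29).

First reduce: -14 ≡ 15 (mod 29).
Reciprocity: 15 ≡ 3 and 29 ≡ 1 (mod 4), so (15/29) = +(29/15).
Reduce top mod 15: now compute (14/15).
Pull out 2: since 15 ≡ 7 (mod 8), (2/15) = +1.
Reciprocity: 7 ≡ 3 and 15 ≡ 3 (mod 4), so (7/15) = −(15/7).
Reduce top mod 7: now compute (1/7).
Reached (1/7) = 1. Collecting the sign flips along the way, the symbol is -1.

-1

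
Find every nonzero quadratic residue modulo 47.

Square k = 1,…,23 (k and 47−k give the same square):
1²=1, 2²=4, 3²=9, 4²=16, 5²=25, 6²=36, 7²≡2, 8²≡17, 9²≡34, 10²≡6, 11²≡27, 12²≡3, 13²≡28, 14²≡8, 15²≡37, 16²≡21, 17²≡7, 18²≡42, 19²≡32, 20²≡24, 21²≡18, 22²≡14, 23²≡12 (mod 47).
So the quadratic residues mod 47 are {1, 2, 3, 4, 6, 7, 8, 9, 12, 14, 16, 17, 18, 21, 24, 25, 27, 28, 32, 34, 36, 37, 42}.

1,2,3,4,6,7,8,9,12,14,16,17,18,21,24,25,27,28,32,34,36,37,42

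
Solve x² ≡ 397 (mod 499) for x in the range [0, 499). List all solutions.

233, 266

Since 499 ≡ 3 (mod 4), a square root of 397 is 397^((499+1)/4) = 397^125 mod 499.
Repeated squaring: 397^2≡424, 397^4≡136, 397^8≡33, 397^16≡91, 397^32≡297, 397^64≡385 (mod 499).
397^125 = 397^(64+32+16+8+4+1) ≡ 233 (mod 499).
Check: 233² = 54289 ≡ 397 (mod 499). The two roots are 233 and 266.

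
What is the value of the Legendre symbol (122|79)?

-1

First reduce: 122 ≡ 43 (mod 79).
Reciprocity: 43 ≡ 3 and 79 ≡ 3 (mod 4), so (43/79) = −(79/43).
Reduce top mod 43: now compute (36/43).
Pull out 2^2: since 43 ≡ 3 (mod 8), (2/43) = -1, so (2/43)^2 = +1.
Reciprocity: 9 ≡ 1 and 43 ≡ 3 (mod 4), so (9/43) = +(43/9).
Reduce top mod 9: now compute (7/9).
Reciprocity: 7 ≡ 3 and 9 ≡ 1 (mod 4), so (7/9) = +(9/7).
Reduce top mod 7: now compute (2/7).
Pull out 2: since 7 ≡ 7 (mod 8), (2/7) = +1.
Reached (1/7) = 1. Collecting the sign flips along the way, the symbol is -1.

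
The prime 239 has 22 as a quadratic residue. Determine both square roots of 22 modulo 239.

71, 168

Since 239 ≡ 3 (mod 4), a square root of 22 is 22^((239+1)/4) = 22^60 mod 239.
Repeated squaring: 22^2≡6, 22^4≡36, 22^8≡101, 22^16≡163, 22^32≡40 (mod 239).
22^60 = 22^(32+16+8+4) ≡ 71 (mod 239).
Check: 71² = 5041 ≡ 22 (mod 239). The two roots are 71 and 168.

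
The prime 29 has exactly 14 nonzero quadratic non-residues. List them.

Square k = 1,…,14 (k and 29−k give the same square):
1²=1, 2²=4, 3²=9, 4²=16, 5²=25, 6²≡7, 7²≡20, 8²≡6, 9²≡23, 10²≡13, 11²≡5, 12²≡28, 13²≡24, 14²≡22 (mod 29).
The residues are {1, 4, 5, 6, 7, 9, 13, 16, 20, 22, 23, 24, 25, 28}; the non-residues are the remaining 14 nonzero classes.

2 3 8 10 11 12 14 15 17 18 19 21 26 27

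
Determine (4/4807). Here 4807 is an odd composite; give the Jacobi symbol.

Pull out 2^2: since 4807 ≡ 7 (mod 8), (2/4807) = +1, so (2/4807)^2 = +1.
Reached (1/4807) = 1. Collecting the sign flips along the way, the symbol is +1.

1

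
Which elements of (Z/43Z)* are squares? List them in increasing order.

Square k = 1,…,21 (k and 43−k give the same square):
1²=1, 2²=4, 3²=9, 4²=16, 5²=25, 6²=36, 7²≡6, 8²≡21, 9²≡38, 10²≡14, 11²≡35, 12²≡15, 13²≡40, 14²≡24, 15²≡10, 16²≡41, 17²≡31, 18²≡23, 19²≡17, 20²≡13, 21²≡11 (mod 43).
So the quadratic residues mod 43 are {1, 4, 6, 9, 10, 11, 13, 14, 15, 16, 17, 21, 23, 24, 25, 31, 35, 36, 38, 40, 41}.

1, 4, 6, 9, 10, 11, 13, 14, 15, 16, 17, 21, 23, 24, 25, 31, 35, 36, 38, 40, 41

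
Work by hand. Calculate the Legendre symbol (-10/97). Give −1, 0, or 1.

First reduce: -10 ≡ 87 (mod 97).
Reciprocity: 87 ≡ 3 and 97 ≡ 1 (mod 4), so (87/97) = +(97/87).
Reduce top mod 87: now compute (10/87).
Pull out 2: since 87 ≡ 7 (mod 8), (2/87) = +1.
Reciprocity: 5 ≡ 1 and 87 ≡ 3 (mod 4), so (5/87) = +(87/5).
Reduce top mod 5: now compute (2/5).
Pull out 2: since 5 ≡ 5 (mod 8), (2/5) = -1.
Reached (1/5) = 1. Collecting the sign flips along the way, the symbol is -1.

-1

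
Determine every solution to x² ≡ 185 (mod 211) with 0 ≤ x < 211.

94, 117

Since 211 ≡ 3 (mod 4), a square root of 185 is 185^((211+1)/4) = 185^53 mod 211.
Repeated squaring: 185^2≡43, 185^4≡161, 185^8≡179, 185^16≡180, 185^32≡117 (mod 211).
185^53 = 185^(32+16+4+1) ≡ 117 (mod 211).
Check: 117² = 13689 ≡ 185 (mod 211). The two roots are 94 and 117.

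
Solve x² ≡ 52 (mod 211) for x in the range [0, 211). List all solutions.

91, 120

Since 211 ≡ 3 (mod 4), a square root of 52 is 52^((211+1)/4) = 52^53 mod 211.
Repeated squaring: 52^2≡172, 52^4≡44, 52^8≡37, 52^16≡103, 52^32≡59 (mod 211).
52^53 = 52^(32+16+4+1) ≡ 120 (mod 211).
Check: 120² = 14400 ≡ 52 (mod 211). The two roots are 91 and 120.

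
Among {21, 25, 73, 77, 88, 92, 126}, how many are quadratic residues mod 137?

(21/137) = -1 → non-residue.
(25/137) = +1 → QR.
(73/137) = +1 → QR.
(77/137) = +1 → QR.
(88/137) = +1 → QR.
(92/137) = -1 → non-residue.
(126/137) = +1 → QR.
Total quadratic residues among the 7: 5.

5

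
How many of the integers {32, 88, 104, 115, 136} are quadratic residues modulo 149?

(32/149) = -1 → non-residue.
(88/149) = +1 → QR.
(104/149) = +1 → QR.
(115/149) = -1 → non-residue.
(136/149) = -1 → non-residue.
Total quadratic residues among the 5: 2.

2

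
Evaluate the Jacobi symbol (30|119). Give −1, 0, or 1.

Pull out 2: since 119 ≡ 7 (mod 8), (2/119) = +1.
Reciprocity: 15 ≡ 3 and 119 ≡ 3 (mod 4), so (15/119) = −(119/15).
Reduce top mod 15: now compute (14/15).
Pull out 2: since 15 ≡ 7 (mod 8), (2/15) = +1.
Reciprocity: 7 ≡ 3 and 15 ≡ 3 (mod 4), so (7/15) = −(15/7).
Reduce top mod 7: now compute (1/7).
Reached (1/7) = 1. Collecting the sign flips along the way, the symbol is +1.

1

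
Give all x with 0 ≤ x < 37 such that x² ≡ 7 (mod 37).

37 ≡ 1 (mod 4), so we find a root by search.
Trying successive values, 9² = 81 ≡ 7 (mod 37). The other root is 37 − 9 = 28.

9, 28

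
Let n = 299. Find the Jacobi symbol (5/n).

Reciprocity: 5 ≡ 1 and 299 ≡ 3 (mod 4), so (5/299) = +(299/5).
Reduce top mod 5: now compute (4/5).
Pull out 2^2: since 5 ≡ 5 (mod 8), (2/5) = -1, so (2/5)^2 = +1.
Reached (1/5) = 1. Collecting the sign flips along the way, the symbol is +1.

1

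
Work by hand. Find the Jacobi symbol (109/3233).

Reciprocity: 109 ≡ 1 and 3233 ≡ 1 (mod 4), so (109/3233) = +(3233/109).
Reduce top mod 109: now compute (72/109).
Pull out 2^3: since 109 ≡ 5 (mod 8), (2/109) = -1, so (2/109)^3 = -1.
Reciprocity: 9 ≡ 1 and 109 ≡ 1 (mod 4), so (9/109) = +(109/9).
Reduce top mod 9: now compute (1/9).
Reached (1/9) = 1. Collecting the sign flips along the way, the symbol is -1.

-1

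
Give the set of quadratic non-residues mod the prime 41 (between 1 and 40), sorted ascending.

Square k = 1,…,20 (k and 41−k give the same square):
1²=1, 2²=4, 3²=9, 4²=16, 5²=25, 6²=36, 7²≡8, 8²≡23, 9²≡40, 10²≡18, 11²≡39, 12²≡21, 13²≡5, 14²≡32, 15²≡20, 16²≡10, 17²≡2, 18²≡37, 19²≡33, 20²≡31 (mod 41).
The residues are {1, 2, 4, 5, 8, 9, 10, 16, 18, 20, 21, 23, 25, 31, 32, 33, 36, 37, 39, 40}; the non-residues are the remaining 20 nonzero classes.

3, 6, 7, 11, 12, 13, 14, 15, 17, 19, 22, 24, 26, 27, 28, 29, 30, 34, 35, 38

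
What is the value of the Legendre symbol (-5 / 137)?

-1

First reduce: -5 ≡ 132 (mod 137).
Pull out 2^2: since 137 ≡ 1 (mod 8), (2/137) = +1, so (2/137)^2 = +1.
Reciprocity: 33 ≡ 1 and 137 ≡ 1 (mod 4), so (33/137) = +(137/33).
Reduce top mod 33: now compute (5/33).
Reciprocity: 5 ≡ 1 and 33 ≡ 1 (mod 4), so (5/33) = +(33/5).
Reduce top mod 5: now compute (3/5).
Reciprocity: 3 ≡ 3 and 5 ≡ 1 (mod 4), so (3/5) = +(5/3).
Reduce top mod 3: now compute (2/3).
Pull out 2: since 3 ≡ 3 (mod 8), (2/3) = -1.
Reached (1/3) = 1. Collecting the sign flips along the way, the symbol is -1.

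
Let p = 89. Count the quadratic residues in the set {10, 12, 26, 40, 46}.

2

(10/89) = +1 → QR.
(12/89) = -1 → non-residue.
(26/89) = -1 → non-residue.
(40/89) = +1 → QR.
(46/89) = -1 → non-residue.
Total quadratic residues among the 5: 2.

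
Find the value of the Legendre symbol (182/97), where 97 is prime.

Euler's criterion: (182/97) ≡ 85^48 (mod 97).
85^2 ≡ 47 (mod 97)
85^4 ≡ 75 (mod 97)
85^8 ≡ 96 (mod 97)
85^16 ≡ 1 (mod 97)
85^32 ≡ 1 (mod 97)
85^48 = 85^(32+16) ≡ 1 (mod 97).
Result is 1, so (182/97) = 1.

1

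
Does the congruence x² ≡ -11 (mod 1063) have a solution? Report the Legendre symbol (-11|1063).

Euler's criterion: (-11/1063) ≡ 1052^531 (mod 1063).
1052^2 ≡ 121 (mod 1063)
1052^4 ≡ 822 (mod 1063)
1052^8 ≡ 679 (mod 1063)
1052^16 ≡ 762 (mod 1063)
1052^32 ≡ 246 (mod 1063)
1052^64 ≡ 988 (mod 1063)
1052^128 ≡ 310 (mod 1063)
1052^256 ≡ 430 (mod 1063)
1052^512 ≡ 1001 (mod 1063)
1052^531 = 1052^(512+16+2+1) ≡ 1062 (mod 1063).
Result is 1062 ≡ −1, so (-11/1063) = −1.

-1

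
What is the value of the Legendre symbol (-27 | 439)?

Euler's criterion: (-27/439) ≡ 412^219 (mod 439).
412^2 ≡ 290 (mod 439)
412^4 ≡ 251 (mod 439)
412^8 ≡ 224 (mod 439)
412^16 ≡ 130 (mod 439)
412^32 ≡ 218 (mod 439)
412^64 ≡ 112 (mod 439)
412^128 ≡ 252 (mod 439)
412^219 = 412^(128+64+16+8+2+1) ≡ 1 (mod 439).
Result is 1, so (-27/439) = 1.

1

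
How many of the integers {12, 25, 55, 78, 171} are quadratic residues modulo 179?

(12/179) = +1 → QR.
(25/179) = +1 → QR.
(55/179) = -1 → non-residue.
(78/179) = -1 → non-residue.
(171/179) = +1 → QR.
Total quadratic residues among the 5: 3.

3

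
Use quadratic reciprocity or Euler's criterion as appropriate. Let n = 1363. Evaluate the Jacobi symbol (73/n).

Reciprocity: 73 ≡ 1 and 1363 ≡ 3 (mod 4), so (73/1363) = +(1363/73).
Reduce top mod 73: now compute (49/73).
Reciprocity: 49 ≡ 1 and 73 ≡ 1 (mod 4), so (49/73) = +(73/49).
Reduce top mod 49: now compute (24/49).
Pull out 2^3: since 49 ≡ 1 (mod 8), (2/49) = +1, so (2/49)^3 = +1.
Reciprocity: 3 ≡ 3 and 49 ≡ 1 (mod 4), so (3/49) = +(49/3).
Reduce top mod 3: now compute (1/3).
Reached (1/3) = 1. Collecting the sign flips along the way, the symbol is +1.

1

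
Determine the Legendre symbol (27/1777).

Reciprocity: 27 ≡ 3 and 1777 ≡ 1 (mod 4), so (27/1777) = +(1777/27).
Reduce top mod 27: now compute (22/27).
Pull out 2: since 27 ≡ 3 (mod 8), (2/27) = -1.
Reciprocity: 11 ≡ 3 and 27 ≡ 3 (mod 4), so (11/27) = −(27/11).
Reduce top mod 11: now compute (5/11).
Reciprocity: 5 ≡ 1 and 11 ≡ 3 (mod 4), so (5/11) = +(11/5).
Reduce top mod 5: now compute (1/5).
Reached (1/5) = 1. Collecting the sign flips along the way, the symbol is +1.

1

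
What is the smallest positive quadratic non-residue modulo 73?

5

(2/73) = +1, so 2 is a residue.
(3/73) = +1, so 3 is a residue.
(4/73) = +1, so 4 is a residue.
(5/73) = −1, so 5 is the smallest positive non-residue mod 73.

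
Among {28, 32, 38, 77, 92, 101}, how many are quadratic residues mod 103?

(28/103) = +1 → QR.
(32/103) = +1 → QR.
(38/103) = +1 → QR.
(77/103) = -1 → non-residue.
(92/103) = +1 → QR.
(101/103) = -1 → non-residue.
Total quadratic residues among the 6: 4.

4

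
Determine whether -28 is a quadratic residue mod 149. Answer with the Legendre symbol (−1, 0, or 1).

1

First reduce: -28 ≡ 121 (mod 149).
Reciprocity: 121 ≡ 1 and 149 ≡ 1 (mod 4), so (121/149) = +(149/121).
Reduce top mod 121: now compute (28/121).
Pull out 2^2: since 121 ≡ 1 (mod 8), (2/121) = +1, so (2/121)^2 = +1.
Reciprocity: 7 ≡ 3 and 121 ≡ 1 (mod 4), so (7/121) = +(121/7).
Reduce top mod 7: now compute (2/7).
Pull out 2: since 7 ≡ 7 (mod 8), (2/7) = +1.
Reached (1/7) = 1. Collecting the sign flips along the way, the symbol is +1.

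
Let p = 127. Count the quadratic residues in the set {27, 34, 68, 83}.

(27/127) = -1 → non-residue.
(34/127) = +1 → QR.
(68/127) = +1 → QR.
(83/127) = -1 → non-residue.
Total quadratic residues among the 4: 2.

2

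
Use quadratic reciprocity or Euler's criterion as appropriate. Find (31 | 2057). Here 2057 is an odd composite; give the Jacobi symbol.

Reciprocity: 31 ≡ 3 and 2057 ≡ 1 (mod 4), so (31/2057) = +(2057/31).
Reduce top mod 31: now compute (11/31).
Reciprocity: 11 ≡ 3 and 31 ≡ 3 (mod 4), so (11/31) = −(31/11).
Reduce top mod 11: now compute (9/11).
Reciprocity: 9 ≡ 1 and 11 ≡ 3 (mod 4), so (9/11) = +(11/9).
Reduce top mod 9: now compute (2/9).
Pull out 2: since 9 ≡ 1 (mod 8), (2/9) = +1.
Reached (1/9) = 1. Collecting the sign flips along the way, the symbol is -1.

-1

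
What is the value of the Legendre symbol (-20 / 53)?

Euler's criterion: (-20/53) ≡ 33^26 (mod 53).
33^2 ≡ 29 (mod 53)
33^4 ≡ 46 (mod 53)
33^8 ≡ 49 (mod 53)
33^16 ≡ 16 (mod 53)
33^26 = 33^(16+8+2) ≡ 52 (mod 53).
Result is 52 ≡ −1, so (-20/53) = −1.

-1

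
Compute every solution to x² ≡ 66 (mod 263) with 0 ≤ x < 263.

Since 263 ≡ 3 (mod 4), a square root of 66 is 66^((263+1)/4) = 66^66 mod 263.
Repeated squaring: 66^2≡148, 66^4≡75, 66^8≡102, 66^16≡147, 66^32≡43, 66^64≡8 (mod 263).
66^66 = 66^(64+2) ≡ 132 (mod 263).
Check: 132² = 17424 ≡ 66 (mod 263). The two roots are 131 and 132.

131, 132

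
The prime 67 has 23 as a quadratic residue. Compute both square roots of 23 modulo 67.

31, 36

Since 67 ≡ 3 (mod 4), a square root of 23 is 23^((67+1)/4) = 23^17 mod 67.
Repeated squaring: 23^2≡60, 23^4≡49, 23^8≡56, 23^16≡54 (mod 67).
23^17 = 23^(16+1) ≡ 36 (mod 67).
Check: 36² = 1296 ≡ 23 (mod 67). The two roots are 31 and 36.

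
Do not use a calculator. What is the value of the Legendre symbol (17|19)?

Reciprocity: 17 ≡ 1 and 19 ≡ 3 (mod 4), so (17/19) = +(19/17).
Reduce top mod 17: now compute (2/17).
Pull out 2: since 17 ≡ 1 (mod 8), (2/17) = +1.
Reached (1/17) = 1. Collecting the sign flips along the way, the symbol is +1.

1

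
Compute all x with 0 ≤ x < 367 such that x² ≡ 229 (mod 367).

87, 280

Since 367 ≡ 3 (mod 4), a square root of 229 is 229^((367+1)/4) = 229^92 mod 367.
Repeated squaring: 229^2≡327, 229^4≡132, 229^8≡175, 229^16≡164, 229^32≡105, 229^64≡15 (mod 367).
229^92 = 229^(64+16+8+4) ≡ 87 (mod 367).
Check: 87² = 7569 ≡ 229 (mod 367). The two roots are 87 and 280.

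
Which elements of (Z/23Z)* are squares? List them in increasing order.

Square k = 1,…,11 (k and 23−k give the same square):
1²=1, 2²=4, 3²=9, 4²=16, 5²≡2, 6²≡13, 7²≡3, 8²≡18, 9²≡12, 10²≡8, 11²≡6 (mod 23).
So the quadratic residues mod 23 are {1, 2, 3, 4, 6, 8, 9, 12, 13, 16, 18}.

1, 2, 3, 4, 6, 8, 9, 12, 13, 16, 18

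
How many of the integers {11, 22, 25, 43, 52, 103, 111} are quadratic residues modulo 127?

5

(11/127) = +1 → QR.
(22/127) = +1 → QR.
(25/127) = +1 → QR.
(43/127) = -1 → non-residue.
(52/127) = +1 → QR.
(103/127) = +1 → QR.
(111/127) = -1 → non-residue.
Total quadratic residues among the 7: 5.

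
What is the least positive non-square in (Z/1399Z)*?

(2/1399) = +1, so 2 is a residue.
(3/1399) = −1, so 3 is the smallest positive non-residue mod 1399.

3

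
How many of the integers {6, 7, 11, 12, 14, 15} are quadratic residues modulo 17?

(6/17) = -1 → non-residue.
(7/17) = -1 → non-residue.
(11/17) = -1 → non-residue.
(12/17) = -1 → non-residue.
(14/17) = -1 → non-residue.
(15/17) = +1 → QR.
Total quadratic residues among the 6: 1.

1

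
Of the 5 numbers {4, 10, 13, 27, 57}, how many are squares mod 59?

3

(4/59) = +1 → QR.
(10/59) = -1 → non-residue.
(13/59) = -1 → non-residue.
(27/59) = +1 → QR.
(57/59) = +1 → QR.
Total quadratic residues among the 5: 3.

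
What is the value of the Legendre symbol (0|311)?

Top reduces to 0: gcd > 1, so the symbol is 0.

0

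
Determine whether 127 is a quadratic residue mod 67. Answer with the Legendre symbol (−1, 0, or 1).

1

First reduce: 127 ≡ 60 (mod 67).
Pull out 2^2: since 67 ≡ 3 (mod 8), (2/67) = -1, so (2/67)^2 = +1.
Reciprocity: 15 ≡ 3 and 67 ≡ 3 (mod 4), so (15/67) = −(67/15).
Reduce top mod 15: now compute (7/15).
Reciprocity: 7 ≡ 3 and 15 ≡ 3 (mod 4), so (7/15) = −(15/7).
Reduce top mod 7: now compute (1/7).
Reached (1/7) = 1. Collecting the sign flips along the way, the symbol is +1.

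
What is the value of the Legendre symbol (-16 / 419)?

First reduce: -16 ≡ 403 (mod 419).
Reciprocity: 403 ≡ 3 and 419 ≡ 3 (mod 4), so (403/419) = −(419/403).
Reduce top mod 403: now compute (16/403).
Pull out 2^4: since 403 ≡ 3 (mod 8), (2/403) = -1, so (2/403)^4 = +1.
Reached (1/403) = 1. Collecting the sign flips along the way, the symbol is -1.

-1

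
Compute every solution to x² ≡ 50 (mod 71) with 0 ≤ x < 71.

11, 60

Since 71 ≡ 3 (mod 4), a square root of 50 is 50^((71+1)/4) = 50^18 mod 71.
Repeated squaring: 50^2≡15, 50^4≡12, 50^8≡2, 50^16≡4 (mod 71).
50^18 = 50^(16+2) ≡ 60 (mod 71).
Check: 60² = 3600 ≡ 50 (mod 71). The two roots are 11 and 60.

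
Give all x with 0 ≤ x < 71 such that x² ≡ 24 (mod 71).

Since 71 ≡ 3 (mod 4), a square root of 24 is 24^((71+1)/4) = 24^18 mod 71.
Repeated squaring: 24^2≡8, 24^4≡64, 24^8≡49, 24^16≡58 (mod 71).
24^18 = 24^(16+2) ≡ 38 (mod 71).
Check: 38² = 1444 ≡ 24 (mod 71). The two roots are 33 and 38.

33, 38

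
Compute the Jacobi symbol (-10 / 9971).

First reduce: -10 ≡ 9961 (mod 9971).
Reciprocity: 9961 ≡ 1 and 9971 ≡ 3 (mod 4), so (9961/9971) = +(9971/9961).
Reduce top mod 9961: now compute (10/9961).
Pull out 2: since 9961 ≡ 1 (mod 8), (2/9961) = +1.
Reciprocity: 5 ≡ 1 and 9961 ≡ 1 (mod 4), so (5/9961) = +(9961/5).
Reduce top mod 5: now compute (1/5).
Reached (1/5) = 1. Collecting the sign flips along the way, the symbol is +1.

1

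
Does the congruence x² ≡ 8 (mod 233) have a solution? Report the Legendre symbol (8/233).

Euler's criterion: (8/233) ≡ 8^116 (mod 233).
8^2 ≡ 64 (mod 233)
8^4 ≡ 135 (mod 233)
8^8 ≡ 51 (mod 233)
8^16 ≡ 38 (mod 233)
8^32 ≡ 46 (mod 233)
8^64 ≡ 19 (mod 233)
8^116 = 8^(64+32+16+4) ≡ 1 (mod 233).
Result is 1, so (8/233) = 1.

1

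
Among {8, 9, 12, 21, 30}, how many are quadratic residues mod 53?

1

(8/53) = -1 → non-residue.
(9/53) = +1 → QR.
(12/53) = -1 → non-residue.
(21/53) = -1 → non-residue.
(30/53) = -1 → non-residue.
Total quadratic residues among the 5: 1.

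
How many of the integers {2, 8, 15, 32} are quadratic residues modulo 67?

1

(2/67) = -1 → non-residue.
(8/67) = -1 → non-residue.
(15/67) = +1 → QR.
(32/67) = -1 → non-residue.
Total quadratic residues among the 4: 1.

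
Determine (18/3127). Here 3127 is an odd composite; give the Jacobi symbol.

Pull out 2: since 3127 ≡ 7 (mod 8), (2/3127) = +1.
Reciprocity: 9 ≡ 1 and 3127 ≡ 3 (mod 4), so (9/3127) = +(3127/9).
Reduce top mod 9: now compute (4/9).
Pull out 2^2: since 9 ≡ 1 (mod 8), (2/9) = +1, so (2/9)^2 = +1.
Reached (1/9) = 1. Collecting the sign flips along the way, the symbol is +1.

1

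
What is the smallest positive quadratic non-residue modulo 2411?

2

(2/2411) = −1, so 2 is the smallest positive non-residue mod 2411.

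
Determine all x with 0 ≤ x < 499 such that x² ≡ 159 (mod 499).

Since 499 ≡ 3 (mod 4), a square root of 159 is 159^((499+1)/4) = 159^125 mod 499.
Repeated squaring: 159^2≡331, 159^4≡280, 159^8≡57, 159^16≡255, 159^32≡155, 159^64≡73 (mod 499).
159^125 = 159^(64+32+16+8+4+1) ≡ 123 (mod 499).
Check: 123² = 15129 ≡ 159 (mod 499). The two roots are 123 and 376.

123, 376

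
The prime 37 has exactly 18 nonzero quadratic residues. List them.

1 3 4 7 9 10 11 12 16 21 25 26 27 28 30 33 34 36

Square k = 1,…,18 (k and 37−k give the same square):
1²=1, 2²=4, 3²=9, 4²=16, 5²=25, 6²=36, 7²≡12, 8²≡27, 9²≡7, 10²≡26, 11²≡10, 12²≡33, 13²≡21, 14²≡11, 15²≡3, 16²≡34, 17²≡30, 18²≡28 (mod 37).
So the quadratic residues mod 37 are {1, 3, 4, 7, 9, 10, 11, 12, 16, 21, 25, 26, 27, 28, 30, 33, 34, 36}.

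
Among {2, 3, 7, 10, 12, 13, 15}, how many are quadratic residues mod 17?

3

(2/17) = +1 → QR.
(3/17) = -1 → non-residue.
(7/17) = -1 → non-residue.
(10/17) = -1 → non-residue.
(12/17) = -1 → non-residue.
(13/17) = +1 → QR.
(15/17) = +1 → QR.
Total quadratic residues among the 7: 3.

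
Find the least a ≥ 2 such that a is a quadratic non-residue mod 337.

(2/337) = +1, so 2 is a residue.
(3/337) = +1, so 3 is a residue.
(4/337) = +1, so 4 is a residue.
(5/337) = −1, so 5 is the smallest positive non-residue mod 337.

5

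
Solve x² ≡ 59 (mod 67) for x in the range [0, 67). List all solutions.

Since 67 ≡ 3 (mod 4), a square root of 59 is 59^((67+1)/4) = 59^17 mod 67.
Repeated squaring: 59^2≡64, 59^4≡9, 59^8≡14, 59^16≡62 (mod 67).
59^17 = 59^(16+1) ≡ 40 (mod 67).
Check: 40² = 1600 ≡ 59 (mod 67). The two roots are 27 and 40.

27, 40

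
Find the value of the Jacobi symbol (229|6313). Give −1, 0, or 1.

1

Reciprocity: 229 ≡ 1 and 6313 ≡ 1 (mod 4), so (229/6313) = +(6313/229).
Reduce top mod 229: now compute (130/229).
Pull out 2: since 229 ≡ 5 (mod 8), (2/229) = -1.
Reciprocity: 65 ≡ 1 and 229 ≡ 1 (mod 4), so (65/229) = +(229/65).
Reduce top mod 65: now compute (34/65).
Pull out 2: since 65 ≡ 1 (mod 8), (2/65) = +1.
Reciprocity: 17 ≡ 1 and 65 ≡ 1 (mod 4), so (17/65) = +(65/17).
Reduce top mod 17: now compute (14/17).
Pull out 2: since 17 ≡ 1 (mod 8), (2/17) = +1.
Reciprocity: 7 ≡ 3 and 17 ≡ 1 (mod 4), so (7/17) = +(17/7).
Reduce top mod 7: now compute (3/7).
Reciprocity: 3 ≡ 3 and 7 ≡ 3 (mod 4), so (3/7) = −(7/3).
Reduce top mod 3: now compute (1/3).
Reached (1/3) = 1. Collecting the sign flips along the way, the symbol is +1.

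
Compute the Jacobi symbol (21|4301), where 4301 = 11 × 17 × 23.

Reciprocity: 21 ≡ 1 and 4301 ≡ 1 (mod 4), so (21/4301) = +(4301/21).
Reduce top mod 21: now compute (17/21).
Reciprocity: 17 ≡ 1 and 21 ≡ 1 (mod 4), so (17/21) = +(21/17).
Reduce top mod 17: now compute (4/17).
Pull out 2^2: since 17 ≡ 1 (mod 8), (2/17) = +1, so (2/17)^2 = +1.
Reached (1/17) = 1. Collecting the sign flips along the way, the symbol is +1.

1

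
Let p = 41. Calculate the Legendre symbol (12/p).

Pull out 2^2: since 41 ≡ 1 (mod 8), (2/41) = +1, so (2/41)^2 = +1.
Reciprocity: 3 ≡ 3 and 41 ≡ 1 (mod 4), so (3/41) = +(41/3).
Reduce top mod 3: now compute (2/3).
Pull out 2: since 3 ≡ 3 (mod 8), (2/3) = -1.
Reached (1/3) = 1. Collecting the sign flips along the way, the symbol is -1.

-1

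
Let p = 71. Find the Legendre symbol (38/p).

1

Euler's criterion: (38/71) ≡ 38^35 (mod 71).
38^2 ≡ 24 (mod 71)
38^4 ≡ 8 (mod 71)
38^8 ≡ 64 (mod 71)
38^16 ≡ 49 (mod 71)
38^32 ≡ 58 (mod 71)
38^35 = 38^(32+2+1) ≡ 1 (mod 71).
Result is 1, so (38/71) = 1.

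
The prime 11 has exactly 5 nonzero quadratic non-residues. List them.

2 6 7 8 10

Square k = 1,…,5 (k and 11−k give the same square):
1²=1, 2²=4, 3²=9, 4²≡5, 5²≡3 (mod 11).
The residues are {1, 3, 4, 5, 9}; the non-residues are the remaining 5 nonzero classes.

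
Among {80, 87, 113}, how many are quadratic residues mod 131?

2

(80/131) = +1 → QR.
(87/131) = -1 → non-residue.
(113/131) = +1 → QR.
Total quadratic residues among the 3: 2.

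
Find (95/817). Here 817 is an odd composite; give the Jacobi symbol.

0

Reciprocity: 95 ≡ 3 and 817 ≡ 1 (mod 4), so (95/817) = +(817/95).
Reduce top mod 95: now compute (57/95).
Reciprocity: 57 ≡ 1 and 95 ≡ 3 (mod 4), so (57/95) = +(95/57).
Reduce top mod 57: now compute (38/57).
Pull out 2: since 57 ≡ 1 (mod 8), (2/57) = +1.
Reciprocity: 19 ≡ 3 and 57 ≡ 1 (mod 4), so (19/57) = +(57/19).
Reduce top mod 19: now compute (0/19).
Top reduces to 0: gcd > 1, so the symbol is 0.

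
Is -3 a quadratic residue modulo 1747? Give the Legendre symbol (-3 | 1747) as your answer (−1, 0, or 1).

1

First reduce: -3 ≡ 1744 (mod 1747).
Pull out 2^4: since 1747 ≡ 3 (mod 8), (2/1747) = -1, so (2/1747)^4 = +1.
Reciprocity: 109 ≡ 1 and 1747 ≡ 3 (mod 4), so (109/1747) = +(1747/109).
Reduce top mod 109: now compute (3/109).
Reciprocity: 3 ≡ 3 and 109 ≡ 1 (mod 4), so (3/109) = +(109/3).
Reduce top mod 3: now compute (1/3).
Reached (1/3) = 1. Collecting the sign flips along the way, the symbol is +1.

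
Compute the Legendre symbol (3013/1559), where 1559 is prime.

-1

First reduce: 3013 ≡ 1454 (mod 1559).
Pull out 2: since 1559 ≡ 7 (mod 8), (2/1559) = +1.
Reciprocity: 727 ≡ 3 and 1559 ≡ 3 (mod 4), so (727/1559) = −(1559/727).
Reduce top mod 727: now compute (105/727).
Reciprocity: 105 ≡ 1 and 727 ≡ 3 (mod 4), so (105/727) = +(727/105).
Reduce top mod 105: now compute (97/105).
Reciprocity: 97 ≡ 1 and 105 ≡ 1 (mod 4), so (97/105) = +(105/97).
Reduce top mod 97: now compute (8/97).
Pull out 2^3: since 97 ≡ 1 (mod 8), (2/97) = +1, so (2/97)^3 = +1.
Reached (1/97) = 1. Collecting the sign flips along the way, the symbol is -1.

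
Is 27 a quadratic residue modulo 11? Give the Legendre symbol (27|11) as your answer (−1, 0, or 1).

1

First reduce: 27 ≡ 5 (mod 11).
Reciprocity: 5 ≡ 1 and 11 ≡ 3 (mod 4), so (5/11) = +(11/5).
Reduce top mod 5: now compute (1/5).
Reached (1/5) = 1. Collecting the sign flips along the way, the symbol is +1.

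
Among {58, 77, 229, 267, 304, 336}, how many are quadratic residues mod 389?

4

(58/389) = +1 → QR.
(77/389) = +1 → QR.
(229/389) = -1 → non-residue.
(267/389) = +1 → QR.
(304/389) = +1 → QR.
(336/389) = -1 → non-residue.
Total quadratic residues among the 6: 4.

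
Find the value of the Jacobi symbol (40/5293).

1

Pull out 2^3: since 5293 ≡ 5 (mod 8), (2/5293) = -1, so (2/5293)^3 = -1.
Reciprocity: 5 ≡ 1 and 5293 ≡ 1 (mod 4), so (5/5293) = +(5293/5).
Reduce top mod 5: now compute (3/5).
Reciprocity: 3 ≡ 3 and 5 ≡ 1 (mod 4), so (3/5) = +(5/3).
Reduce top mod 3: now compute (2/3).
Pull out 2: since 3 ≡ 3 (mod 8), (2/3) = -1.
Reached (1/3) = 1. Collecting the sign flips along the way, the symbol is +1.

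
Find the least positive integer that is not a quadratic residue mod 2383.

(2/2383) = +1, so 2 is a residue.
(3/2383) = −1, so 3 is the smallest positive non-residue mod 2383.

3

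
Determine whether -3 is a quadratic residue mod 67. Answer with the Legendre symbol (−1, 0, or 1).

Euler's criterion: (-3/67) ≡ 64^33 (mod 67).
64^2 ≡ 9 (mod 67)
64^4 ≡ 14 (mod 67)
64^8 ≡ 62 (mod 67)
64^16 ≡ 25 (mod 67)
64^32 ≡ 22 (mod 67)
64^33 = 64^(32+1) ≡ 1 (mod 67).
Result is 1, so (-3/67) = 1.

1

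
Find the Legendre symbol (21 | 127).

Euler's criterion: (21/127) ≡ 21^63 (mod 127).
21^2 ≡ 60 (mod 127)
21^4 ≡ 44 (mod 127)
21^8 ≡ 31 (mod 127)
21^16 ≡ 72 (mod 127)
21^32 ≡ 104 (mod 127)
21^63 = 21^(32+16+8+4+2+1) ≡ 1 (mod 127).
Result is 1, so (21/127) = 1.

1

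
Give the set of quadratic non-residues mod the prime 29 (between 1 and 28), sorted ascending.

Square k = 1,…,14 (k and 29−k give the same square):
1²=1, 2²=4, 3²=9, 4²=16, 5²=25, 6²≡7, 7²≡20, 8²≡6, 9²≡23, 10²≡13, 11²≡5, 12²≡28, 13²≡24, 14²≡22 (mod 29).
The residues are {1, 4, 5, 6, 7, 9, 13, 16, 20, 22, 23, 24, 25, 28}; the non-residues are the remaining 14 nonzero classes.

2, 3, 8, 10, 11, 12, 14, 15, 17, 18, 19, 21, 26, 27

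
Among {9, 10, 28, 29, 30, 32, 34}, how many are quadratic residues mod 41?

(9/41) = +1 → QR.
(10/41) = +1 → QR.
(28/41) = -1 → non-residue.
(29/41) = -1 → non-residue.
(30/41) = -1 → non-residue.
(32/41) = +1 → QR.
(34/41) = -1 → non-residue.
Total quadratic residues among the 7: 3.

3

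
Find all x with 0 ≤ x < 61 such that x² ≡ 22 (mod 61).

12, 49

61 ≡ 1 (mod 4), so we find a root by search.
Trying successive values, 12² = 144 ≡ 22 (mod 61). The other root is 61 − 12 = 49.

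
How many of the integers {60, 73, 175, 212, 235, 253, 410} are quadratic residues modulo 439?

(60/439) = -1 → non-residue.
(73/439) = +1 → QR.
(175/439) = +1 → QR.
(212/439) = +1 → QR.
(235/439) = -1 → non-residue.
(253/439) = -1 → non-residue.
(410/439) = -1 → non-residue.
Total quadratic residues among the 7: 3.

3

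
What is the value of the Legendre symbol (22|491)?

Euler's criterion: (22/491) ≡ 22^245 (mod 491).
22^2 ≡ 484 (mod 491)
22^4 ≡ 49 (mod 491)
22^8 ≡ 437 (mod 491)
22^16 ≡ 461 (mod 491)
22^32 ≡ 409 (mod 491)
22^64 ≡ 341 (mod 491)
22^128 ≡ 405 (mod 491)
22^245 = 22^(128+64+32+16+4+1) ≡ 490 (mod 491).
Result is 490 ≡ −1, so (22/491) = −1.

-1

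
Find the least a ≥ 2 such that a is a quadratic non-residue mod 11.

(2/11) = −1, so 2 is the smallest positive non-residue mod 11.

2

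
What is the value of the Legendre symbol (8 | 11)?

Euler's criterion: (8/11) ≡ 8^5 (mod 11).
8^2 ≡ 9 (mod 11)
8^4 ≡ 4 (mod 11)
8^5 = 8^(4+1) ≡ 10 (mod 11).
Result is 10 ≡ −1, so (8/11) = −1.

-1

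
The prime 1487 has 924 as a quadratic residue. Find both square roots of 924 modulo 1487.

Since 1487 ≡ 3 (mod 4), a square root of 924 is 924^((1487+1)/4) = 924^372 mod 1487.
Repeated squaring: 924^2≡238, 924^4≡138, 924^8≡1200, 924^16≡584, 924^32≡533, 924^64≡72, 924^128≡723, 924^256≡792 (mod 1487).
924^372 = 924^(256+64+32+16+4) ≡ 767 (mod 1487).
Check: 767² = 588289 ≡ 924 (mod 1487). The two roots are 720 and 767.

720, 767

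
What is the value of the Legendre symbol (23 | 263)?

Reciprocity: 23 ≡ 3 and 263 ≡ 3 (mod 4), so (23/263) = −(263/23).
Reduce top mod 23: now compute (10/23).
Pull out 2: since 23 ≡ 7 (mod 8), (2/23) = +1.
Reciprocity: 5 ≡ 1 and 23 ≡ 3 (mod 4), so (5/23) = +(23/5).
Reduce top mod 5: now compute (3/5).
Reciprocity: 3 ≡ 3 and 5 ≡ 1 (mod 4), so (3/5) = +(5/3).
Reduce top mod 3: now compute (2/3).
Pull out 2: since 3 ≡ 3 (mod 8), (2/3) = -1.
Reached (1/3) = 1. Collecting the sign flips along the way, the symbol is +1.

1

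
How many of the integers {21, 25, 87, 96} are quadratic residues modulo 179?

(21/179) = -1 → non-residue.
(25/179) = +1 → QR.
(87/179) = +1 → QR.
(96/179) = -1 → non-residue.
Total quadratic residues among the 4: 2.

2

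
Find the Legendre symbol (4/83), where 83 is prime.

1

Euler's criterion: (4/83) ≡ 4^41 (mod 83).
4^2 ≡ 16 (mod 83)
4^4 ≡ 7 (mod 83)
4^8 ≡ 49 (mod 83)
4^16 ≡ 77 (mod 83)
4^32 ≡ 36 (mod 83)
4^41 = 4^(32+8+1) ≡ 1 (mod 83).
Result is 1, so (4/83) = 1.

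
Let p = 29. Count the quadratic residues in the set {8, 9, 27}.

(8/29) = -1 → non-residue.
(9/29) = +1 → QR.
(27/29) = -1 → non-residue.
Total quadratic residues among the 3: 1.

1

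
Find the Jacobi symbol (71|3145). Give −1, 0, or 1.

-1

Reciprocity: 71 ≡ 3 and 3145 ≡ 1 (mod 4), so (71/3145) = +(3145/71).
Reduce top mod 71: now compute (21/71).
Reciprocity: 21 ≡ 1 and 71 ≡ 3 (mod 4), so (21/71) = +(71/21).
Reduce top mod 21: now compute (8/21).
Pull out 2^3: since 21 ≡ 5 (mod 8), (2/21) = -1, so (2/21)^3 = -1.
Reached (1/21) = 1. Collecting the sign flips along the way, the symbol is -1.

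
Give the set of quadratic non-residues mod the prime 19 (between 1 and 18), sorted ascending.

Square k = 1,…,9 (k and 19−k give the same square):
1²=1, 2²=4, 3²=9, 4²=16, 5²≡6, 6²≡17, 7²≡11, 8²≡7, 9²≡5 (mod 19).
The residues are {1, 4, 5, 6, 7, 9, 11, 16, 17}; the non-residues are the remaining 9 nonzero classes.

2 3 8 10 12 13 14 15 18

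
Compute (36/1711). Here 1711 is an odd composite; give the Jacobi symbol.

Pull out 2^2: since 1711 ≡ 7 (mod 8), (2/1711) = +1, so (2/1711)^2 = +1.
Reciprocity: 9 ≡ 1 and 1711 ≡ 3 (mod 4), so (9/1711) = +(1711/9).
Reduce top mod 9: now compute (1/9).
Reached (1/9) = 1. Collecting the sign flips along the way, the symbol is +1.

1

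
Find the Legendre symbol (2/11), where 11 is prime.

Euler's criterion: (2/11) ≡ 2^5 (mod 11).
2^2 ≡ 4 (mod 11)
2^4 ≡ 5 (mod 11)
2^5 = 2^(4+1) ≡ 10 (mod 11).
Result is 10 ≡ −1, so (2/11) = −1.

-1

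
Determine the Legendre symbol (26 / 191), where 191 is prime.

Euler's criterion: (26/191) ≡ 26^95 (mod 191).
26^2 ≡ 103 (mod 191)
26^4 ≡ 104 (mod 191)
26^8 ≡ 120 (mod 191)
26^16 ≡ 75 (mod 191)
26^32 ≡ 86 (mod 191)
26^64 ≡ 138 (mod 191)
26^95 = 26^(64+16+8+4+2+1) ≡ 1 (mod 191).
Result is 1, so (26/191) = 1.

1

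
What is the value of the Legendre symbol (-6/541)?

First reduce: -6 ≡ 535 (mod 541).
Reciprocity: 535 ≡ 3 and 541 ≡ 1 (mod 4), so (535/541) = +(541/535).
Reduce top mod 535: now compute (6/535).
Pull out 2: since 535 ≡ 7 (mod 8), (2/535) = +1.
Reciprocity: 3 ≡ 3 and 535 ≡ 3 (mod 4), so (3/535) = −(535/3).
Reduce top mod 3: now compute (1/3).
Reached (1/3) = 1. Collecting the sign flips along the way, the symbol is -1.

-1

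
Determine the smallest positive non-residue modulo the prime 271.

3

(2/271) = +1, so 2 is a residue.
(3/271) = −1, so 3 is the smallest positive non-residue mod 271.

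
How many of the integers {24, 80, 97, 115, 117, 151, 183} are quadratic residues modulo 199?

4

(24/199) = -1 → non-residue.
(80/199) = +1 → QR.
(97/199) = -1 → non-residue.
(115/199) = +1 → QR.
(117/199) = +1 → QR.
(151/199) = +1 → QR.
(183/199) = -1 → non-residue.
Total quadratic residues among the 7: 4.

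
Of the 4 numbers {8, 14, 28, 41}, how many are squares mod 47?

3

(8/47) = +1 → QR.
(14/47) = +1 → QR.
(28/47) = +1 → QR.
(41/47) = -1 → non-residue.
Total quadratic residues among the 4: 3.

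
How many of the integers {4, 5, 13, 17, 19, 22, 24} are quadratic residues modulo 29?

(4/29) = +1 → QR.
(5/29) = +1 → QR.
(13/29) = +1 → QR.
(17/29) = -1 → non-residue.
(19/29) = -1 → non-residue.
(22/29) = +1 → QR.
(24/29) = +1 → QR.
Total quadratic residues among the 7: 5.

5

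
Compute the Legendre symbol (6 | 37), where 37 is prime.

-1

Pull out 2: since 37 ≡ 5 (mod 8), (2/37) = -1.
Reciprocity: 3 ≡ 3 and 37 ≡ 1 (mod 4), so (3/37) = +(37/3).
Reduce top mod 3: now compute (1/3).
Reached (1/3) = 1. Collecting the sign flips along the way, the symbol is -1.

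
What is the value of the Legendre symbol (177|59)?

0

First reduce: 177 ≡ 0 (mod 59).
Top reduces to 0: gcd > 1, so the symbol is 0.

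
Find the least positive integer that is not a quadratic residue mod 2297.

(2/2297) = +1, so 2 is a residue.
(3/2297) = −1, so 3 is the smallest positive non-residue mod 2297.

3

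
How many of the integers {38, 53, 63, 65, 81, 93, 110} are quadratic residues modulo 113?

(38/113) = -1 → non-residue.
(53/113) = +1 → QR.
(63/113) = +1 → QR.
(65/113) = -1 → non-residue.
(81/113) = +1 → QR.
(93/113) = -1 → non-residue.
(110/113) = -1 → non-residue.
Total quadratic residues among the 7: 3.

3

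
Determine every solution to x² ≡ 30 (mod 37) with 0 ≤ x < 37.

37 ≡ 1 (mod 4), so we find a root by search.
Trying successive values, 17² = 289 ≡ 30 (mod 37). The other root is 37 − 17 = 20.

17, 20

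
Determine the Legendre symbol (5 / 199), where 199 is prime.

1

Reciprocity: 5 ≡ 1 and 199 ≡ 3 (mod 4), so (5/199) = +(199/5).
Reduce top mod 5: now compute (4/5).
Pull out 2^2: since 5 ≡ 5 (mod 8), (2/5) = -1, so (2/5)^2 = +1.
Reached (1/5) = 1. Collecting the sign flips along the way, the symbol is +1.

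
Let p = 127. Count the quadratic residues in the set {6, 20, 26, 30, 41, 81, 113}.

5

(6/127) = -1 → non-residue.
(20/127) = -1 → non-residue.
(26/127) = +1 → QR.
(30/127) = +1 → QR.
(41/127) = +1 → QR.
(81/127) = +1 → QR.
(113/127) = +1 → QR.
Total quadratic residues among the 7: 5.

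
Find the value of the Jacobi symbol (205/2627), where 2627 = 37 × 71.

Reciprocity: 205 ≡ 1 and 2627 ≡ 3 (mod 4), so (205/2627) = +(2627/205).
Reduce top mod 205: now compute (167/205).
Reciprocity: 167 ≡ 3 and 205 ≡ 1 (mod 4), so (167/205) = +(205/167).
Reduce top mod 167: now compute (38/167).
Pull out 2: since 167 ≡ 7 (mod 8), (2/167) = +1.
Reciprocity: 19 ≡ 3 and 167 ≡ 3 (mod 4), so (19/167) = −(167/19).
Reduce top mod 19: now compute (15/19).
Reciprocity: 15 ≡ 3 and 19 ≡ 3 (mod 4), so (15/19) = −(19/15).
Reduce top mod 15: now compute (4/15).
Pull out 2^2: since 15 ≡ 7 (mod 8), (2/15) = +1, so (2/15)^2 = +1.
Reached (1/15) = 1. Collecting the sign flips along the way, the symbol is +1.

1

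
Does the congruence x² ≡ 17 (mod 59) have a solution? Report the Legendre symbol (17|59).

1

Reciprocity: 17 ≡ 1 and 59 ≡ 3 (mod 4), so (17/59) = +(59/17).
Reduce top mod 17: now compute (8/17).
Pull out 2^3: since 17 ≡ 1 (mod 8), (2/17) = +1, so (2/17)^3 = +1.
Reached (1/17) = 1. Collecting the sign flips along the way, the symbol is +1.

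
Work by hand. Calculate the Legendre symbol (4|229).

1

Euler's criterion: (4/229) ≡ 4^114 (mod 229).
4^2 ≡ 16 (mod 229)
4^4 ≡ 27 (mod 229)
4^8 ≡ 42 (mod 229)
4^16 ≡ 161 (mod 229)
4^32 ≡ 44 (mod 229)
4^64 ≡ 104 (mod 229)
4^114 = 4^(64+32+16+2) ≡ 1 (mod 229).
Result is 1, so (4/229) = 1.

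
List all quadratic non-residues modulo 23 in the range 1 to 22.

Square k = 1,…,11 (k and 23−k give the same square):
1²=1, 2²=4, 3²=9, 4²=16, 5²≡2, 6²≡13, 7²≡3, 8²≡18, 9²≡12, 10²≡8, 11²≡6 (mod 23).
The residues are {1, 2, 3, 4, 6, 8, 9, 12, 13, 16, 18}; the non-residues are the remaining 11 nonzero classes.

5,7,10,11,14,15,17,19,20,21,22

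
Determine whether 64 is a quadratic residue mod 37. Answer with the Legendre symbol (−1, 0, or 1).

First reduce: 64 ≡ 27 (mod 37).
Reciprocity: 27 ≡ 3 and 37 ≡ 1 (mod 4), so (27/37) = +(37/27).
Reduce top mod 27: now compute (10/27).
Pull out 2: since 27 ≡ 3 (mod 8), (2/27) = -1.
Reciprocity: 5 ≡ 1 and 27 ≡ 3 (mod 4), so (5/27) = +(27/5).
Reduce top mod 5: now compute (2/5).
Pull out 2: since 5 ≡ 5 (mod 8), (2/5) = -1.
Reached (1/5) = 1. Collecting the sign flips along the way, the symbol is +1.

1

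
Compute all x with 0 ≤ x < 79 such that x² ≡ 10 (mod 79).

Since 79 ≡ 3 (mod 4), a square root of 10 is 10^((79+1)/4) = 10^20 mod 79.
Repeated squaring: 10^2≡21, 10^4≡46, 10^8≡62, 10^16≡52 (mod 79).
10^20 = 10^(16+4) ≡ 22 (mod 79).
Check: 22² = 484 ≡ 10 (mod 79). The two roots are 22 and 57.

22, 57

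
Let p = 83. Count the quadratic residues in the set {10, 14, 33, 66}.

(10/83) = +1 → QR.
(14/83) = -1 → non-residue.
(33/83) = +1 → QR.
(66/83) = -1 → non-residue.
Total quadratic residues among the 4: 2.

2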